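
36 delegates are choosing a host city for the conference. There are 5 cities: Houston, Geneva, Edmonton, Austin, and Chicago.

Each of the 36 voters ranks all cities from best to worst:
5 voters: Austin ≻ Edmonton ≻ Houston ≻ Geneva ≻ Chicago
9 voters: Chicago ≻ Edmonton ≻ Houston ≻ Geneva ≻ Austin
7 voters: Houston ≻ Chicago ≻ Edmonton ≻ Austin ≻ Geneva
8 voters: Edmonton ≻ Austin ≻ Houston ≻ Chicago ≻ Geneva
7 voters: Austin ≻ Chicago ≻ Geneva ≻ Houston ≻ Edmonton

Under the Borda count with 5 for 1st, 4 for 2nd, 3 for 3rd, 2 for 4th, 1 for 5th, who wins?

Edmonton

Houston: 5×3 + 9×3 + 7×5 + 8×3 + 7×2 = 115
Geneva: 5×2 + 9×2 + 7×1 + 8×1 + 7×3 = 64
Edmonton: 5×4 + 9×4 + 7×3 + 8×5 + 7×1 = 124
Austin: 5×5 + 9×1 + 7×2 + 8×4 + 7×5 = 115
Chicago: 5×1 + 9×5 + 7×4 + 8×2 + 7×4 = 122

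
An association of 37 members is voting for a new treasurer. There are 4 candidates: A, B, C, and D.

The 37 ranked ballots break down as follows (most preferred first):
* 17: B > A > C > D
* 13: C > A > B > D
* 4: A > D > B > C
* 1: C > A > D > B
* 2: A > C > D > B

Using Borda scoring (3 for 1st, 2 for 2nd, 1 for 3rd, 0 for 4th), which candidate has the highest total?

A: 17×2 + 13×2 + 4×3 + 1×2 + 2×3 = 80
B: 17×3 + 13×1 + 4×1 + 1×0 + 2×0 = 68
C: 17×1 + 13×3 + 4×0 + 1×3 + 2×2 = 63
D: 17×0 + 13×0 + 4×2 + 1×1 + 2×1 = 11

A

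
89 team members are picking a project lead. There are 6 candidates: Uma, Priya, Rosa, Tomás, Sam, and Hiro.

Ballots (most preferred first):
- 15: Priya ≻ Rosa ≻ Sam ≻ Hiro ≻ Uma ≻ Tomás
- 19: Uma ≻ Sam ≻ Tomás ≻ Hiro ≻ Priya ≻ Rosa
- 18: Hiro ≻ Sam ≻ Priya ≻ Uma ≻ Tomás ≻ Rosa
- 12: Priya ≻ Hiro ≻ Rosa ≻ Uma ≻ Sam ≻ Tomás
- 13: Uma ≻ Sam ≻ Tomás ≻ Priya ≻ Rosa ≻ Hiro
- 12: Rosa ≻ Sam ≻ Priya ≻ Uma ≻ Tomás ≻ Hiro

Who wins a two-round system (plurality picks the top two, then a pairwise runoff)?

Priya

Round 1 first-place votes: Uma 32, Priya 27, Rosa 12, Tomás 0, Sam 0, Hiro 18. Uma and Priya advance.
Runoff: Uma is ranked above Priya on 32 ballots, Priya above Uma on 57.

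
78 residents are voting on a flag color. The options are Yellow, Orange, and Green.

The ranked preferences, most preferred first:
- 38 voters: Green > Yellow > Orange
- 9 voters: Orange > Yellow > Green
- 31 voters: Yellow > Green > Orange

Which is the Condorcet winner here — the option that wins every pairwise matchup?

Yellow

Yellow vs Orange: 69–9
Yellow vs Green: 40–38
Yellow beats every other option.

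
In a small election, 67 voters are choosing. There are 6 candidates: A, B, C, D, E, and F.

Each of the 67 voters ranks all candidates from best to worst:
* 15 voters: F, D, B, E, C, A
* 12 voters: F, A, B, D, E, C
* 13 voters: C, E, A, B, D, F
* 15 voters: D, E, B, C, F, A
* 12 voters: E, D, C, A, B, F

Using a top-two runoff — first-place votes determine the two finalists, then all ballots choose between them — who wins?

Round 1 first-place votes: A 0, B 0, C 13, D 15, E 12, F 27. F and D advance.
Runoff: F is ranked above D on 27 ballots, D above F on 40.

D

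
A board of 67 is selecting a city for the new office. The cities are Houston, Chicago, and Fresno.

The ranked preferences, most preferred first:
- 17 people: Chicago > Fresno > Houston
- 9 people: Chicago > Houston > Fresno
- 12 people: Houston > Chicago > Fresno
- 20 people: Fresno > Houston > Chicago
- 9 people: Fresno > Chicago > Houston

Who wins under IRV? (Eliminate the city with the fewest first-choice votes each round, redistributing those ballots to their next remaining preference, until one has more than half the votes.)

Round 1: Houston 12, Chicago 26, Fresno 29. Houston eliminated.
Round 2: Chicago 38, Fresno 29. Chicago has a majority (≥34).

Chicago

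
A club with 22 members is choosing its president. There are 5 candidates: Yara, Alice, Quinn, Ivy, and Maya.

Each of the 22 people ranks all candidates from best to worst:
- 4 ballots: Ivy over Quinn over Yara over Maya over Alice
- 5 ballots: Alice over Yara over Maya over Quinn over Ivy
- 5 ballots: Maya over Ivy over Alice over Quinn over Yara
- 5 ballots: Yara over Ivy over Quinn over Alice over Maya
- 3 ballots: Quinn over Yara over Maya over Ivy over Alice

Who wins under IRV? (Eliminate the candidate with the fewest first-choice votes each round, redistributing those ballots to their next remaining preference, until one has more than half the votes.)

Round 1: Yara 5, Alice 5, Quinn 3, Ivy 4, Maya 5. Quinn eliminated.
Round 2: Yara 8, Alice 5, Ivy 4, Maya 5. Ivy eliminated.
Round 3: Yara 12, Alice 5, Maya 5. Yara has a majority (≥12).

Yara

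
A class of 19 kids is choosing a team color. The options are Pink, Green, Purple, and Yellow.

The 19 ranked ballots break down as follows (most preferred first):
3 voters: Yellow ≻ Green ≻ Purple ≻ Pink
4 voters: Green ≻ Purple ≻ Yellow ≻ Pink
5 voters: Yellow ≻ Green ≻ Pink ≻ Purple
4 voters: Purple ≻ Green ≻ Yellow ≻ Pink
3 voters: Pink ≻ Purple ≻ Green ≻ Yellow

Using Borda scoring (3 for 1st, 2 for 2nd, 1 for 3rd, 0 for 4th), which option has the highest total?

Pink: 3×0 + 4×0 + 5×1 + 4×0 + 3×3 = 14
Green: 3×2 + 4×3 + 5×2 + 4×2 + 3×1 = 39
Purple: 3×1 + 4×2 + 5×0 + 4×3 + 3×2 = 29
Yellow: 3×3 + 4×1 + 5×3 + 4×1 + 3×0 = 32

Green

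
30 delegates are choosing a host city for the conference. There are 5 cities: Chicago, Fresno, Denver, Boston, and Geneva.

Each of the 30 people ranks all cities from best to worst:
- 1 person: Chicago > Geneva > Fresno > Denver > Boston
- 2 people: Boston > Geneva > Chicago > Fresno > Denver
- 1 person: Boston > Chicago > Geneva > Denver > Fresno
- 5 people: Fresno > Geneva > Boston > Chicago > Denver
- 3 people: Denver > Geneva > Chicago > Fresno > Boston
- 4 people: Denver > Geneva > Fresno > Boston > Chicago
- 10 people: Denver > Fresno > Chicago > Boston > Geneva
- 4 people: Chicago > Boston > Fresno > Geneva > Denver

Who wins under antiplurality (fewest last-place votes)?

Fresno

Last-place votes: Chicago 4, Fresno 1, Denver 11, Boston 4, Geneva 10.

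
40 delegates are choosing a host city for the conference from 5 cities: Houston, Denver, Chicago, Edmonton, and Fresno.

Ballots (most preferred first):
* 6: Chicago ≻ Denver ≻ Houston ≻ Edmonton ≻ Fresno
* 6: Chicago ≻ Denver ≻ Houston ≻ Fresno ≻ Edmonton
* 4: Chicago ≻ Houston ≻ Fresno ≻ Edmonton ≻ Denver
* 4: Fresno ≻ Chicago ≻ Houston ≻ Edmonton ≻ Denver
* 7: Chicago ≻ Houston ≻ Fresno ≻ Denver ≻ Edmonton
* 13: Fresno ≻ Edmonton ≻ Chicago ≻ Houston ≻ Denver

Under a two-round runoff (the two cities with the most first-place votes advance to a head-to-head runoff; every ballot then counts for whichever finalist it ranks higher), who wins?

Chicago

Round 1 first-place votes: Houston 0, Denver 0, Chicago 23, Edmonton 0, Fresno 17. Chicago and Fresno advance.
Runoff: Chicago is ranked above Fresno on 23 ballots, Fresno above Chicago on 17.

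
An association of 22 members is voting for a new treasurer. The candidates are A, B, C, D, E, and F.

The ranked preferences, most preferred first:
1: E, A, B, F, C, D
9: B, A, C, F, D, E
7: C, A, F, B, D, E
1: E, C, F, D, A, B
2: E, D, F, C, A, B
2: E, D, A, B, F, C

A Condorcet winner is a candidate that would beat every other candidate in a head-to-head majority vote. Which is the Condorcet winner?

A

A vs B: 13–9
A vs C: 12–10
A vs D: 17–5
A vs E: 16–6
A vs F: 19–3
A beats every other candidate.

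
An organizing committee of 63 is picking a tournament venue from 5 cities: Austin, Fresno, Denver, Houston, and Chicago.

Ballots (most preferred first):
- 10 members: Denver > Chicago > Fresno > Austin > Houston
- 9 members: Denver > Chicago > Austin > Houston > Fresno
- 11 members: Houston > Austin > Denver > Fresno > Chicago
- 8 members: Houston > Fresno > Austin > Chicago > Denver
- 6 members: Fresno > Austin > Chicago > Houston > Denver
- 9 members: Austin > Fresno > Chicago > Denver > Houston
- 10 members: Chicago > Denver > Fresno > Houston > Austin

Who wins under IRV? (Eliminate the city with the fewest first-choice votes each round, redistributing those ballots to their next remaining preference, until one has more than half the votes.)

Round 1: Austin 9, Fresno 6, Denver 19, Houston 19, Chicago 10. Fresno eliminated.
Round 2: Austin 15, Denver 19, Houston 19, Chicago 10. Chicago eliminated.
Round 3: Austin 15, Denver 29, Houston 19. Austin eliminated.
Round 4: Denver 38, Houston 25. Denver has a majority (≥32).

Denver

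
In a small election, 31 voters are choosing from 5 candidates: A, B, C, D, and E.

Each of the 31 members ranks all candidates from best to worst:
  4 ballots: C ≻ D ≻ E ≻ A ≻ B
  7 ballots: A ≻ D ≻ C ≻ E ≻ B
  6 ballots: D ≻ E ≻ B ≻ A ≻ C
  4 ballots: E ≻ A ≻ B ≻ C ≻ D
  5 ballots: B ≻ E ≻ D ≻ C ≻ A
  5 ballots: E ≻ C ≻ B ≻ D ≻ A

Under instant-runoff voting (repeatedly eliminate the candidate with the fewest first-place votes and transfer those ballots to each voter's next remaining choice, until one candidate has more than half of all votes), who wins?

D

Round 1: A 7, B 5, C 4, D 6, E 9. C eliminated.
Round 2: A 7, B 5, D 10, E 9. B eliminated.
Round 3: A 7, D 10, E 14. A eliminated.
Round 4: D 17, E 14. D has a majority (≥16).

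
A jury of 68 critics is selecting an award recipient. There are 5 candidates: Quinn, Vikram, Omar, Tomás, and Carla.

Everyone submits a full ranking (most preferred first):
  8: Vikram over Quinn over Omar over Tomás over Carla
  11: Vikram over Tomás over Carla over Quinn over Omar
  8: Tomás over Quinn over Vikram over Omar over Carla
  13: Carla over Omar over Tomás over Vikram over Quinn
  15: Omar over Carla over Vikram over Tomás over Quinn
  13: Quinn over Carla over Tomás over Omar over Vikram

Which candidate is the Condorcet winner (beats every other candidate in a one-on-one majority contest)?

Carla vs Quinn: 39–29
Carla vs Vikram: 41–27
Carla vs Omar: 37–31
Carla vs Tomás: 41–27
Carla beats every other candidate.

Carla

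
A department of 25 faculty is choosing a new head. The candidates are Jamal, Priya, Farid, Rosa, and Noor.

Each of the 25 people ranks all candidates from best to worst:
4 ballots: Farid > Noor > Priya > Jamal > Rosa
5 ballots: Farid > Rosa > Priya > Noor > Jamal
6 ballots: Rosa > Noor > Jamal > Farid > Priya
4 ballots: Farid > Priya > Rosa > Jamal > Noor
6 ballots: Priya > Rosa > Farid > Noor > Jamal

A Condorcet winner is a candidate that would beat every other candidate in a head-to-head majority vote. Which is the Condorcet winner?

Farid

Farid vs Jamal: 19–6
Farid vs Priya: 19–6
Farid vs Rosa: 13–12
Farid vs Noor: 19–6
Farid beats every other candidate.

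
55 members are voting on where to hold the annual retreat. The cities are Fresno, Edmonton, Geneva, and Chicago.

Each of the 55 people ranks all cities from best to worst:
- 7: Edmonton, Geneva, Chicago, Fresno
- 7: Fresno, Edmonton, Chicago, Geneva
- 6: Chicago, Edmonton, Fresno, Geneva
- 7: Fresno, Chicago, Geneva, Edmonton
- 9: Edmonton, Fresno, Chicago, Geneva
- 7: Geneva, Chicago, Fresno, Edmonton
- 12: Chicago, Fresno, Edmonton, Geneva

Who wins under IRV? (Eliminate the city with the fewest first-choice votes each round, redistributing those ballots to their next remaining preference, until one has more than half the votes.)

Round 1: Fresno 14, Edmonton 16, Geneva 7, Chicago 18. Geneva eliminated.
Round 2: Fresno 14, Edmonton 16, Chicago 25. Fresno eliminated.
Round 3: Edmonton 23, Chicago 32. Chicago has a majority (≥28).

Chicago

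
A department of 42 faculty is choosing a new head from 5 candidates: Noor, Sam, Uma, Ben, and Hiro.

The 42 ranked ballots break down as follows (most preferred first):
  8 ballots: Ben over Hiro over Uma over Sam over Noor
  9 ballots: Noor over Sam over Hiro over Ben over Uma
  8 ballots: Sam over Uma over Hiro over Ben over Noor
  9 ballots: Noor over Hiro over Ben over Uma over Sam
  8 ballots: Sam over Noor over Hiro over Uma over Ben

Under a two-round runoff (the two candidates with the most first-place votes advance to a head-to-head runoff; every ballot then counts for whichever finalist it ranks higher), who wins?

Sam

Round 1 first-place votes: Noor 18, Sam 16, Uma 0, Ben 8, Hiro 0. Noor and Sam advance.
Runoff: Noor is ranked above Sam on 18 ballots, Sam above Noor on 24.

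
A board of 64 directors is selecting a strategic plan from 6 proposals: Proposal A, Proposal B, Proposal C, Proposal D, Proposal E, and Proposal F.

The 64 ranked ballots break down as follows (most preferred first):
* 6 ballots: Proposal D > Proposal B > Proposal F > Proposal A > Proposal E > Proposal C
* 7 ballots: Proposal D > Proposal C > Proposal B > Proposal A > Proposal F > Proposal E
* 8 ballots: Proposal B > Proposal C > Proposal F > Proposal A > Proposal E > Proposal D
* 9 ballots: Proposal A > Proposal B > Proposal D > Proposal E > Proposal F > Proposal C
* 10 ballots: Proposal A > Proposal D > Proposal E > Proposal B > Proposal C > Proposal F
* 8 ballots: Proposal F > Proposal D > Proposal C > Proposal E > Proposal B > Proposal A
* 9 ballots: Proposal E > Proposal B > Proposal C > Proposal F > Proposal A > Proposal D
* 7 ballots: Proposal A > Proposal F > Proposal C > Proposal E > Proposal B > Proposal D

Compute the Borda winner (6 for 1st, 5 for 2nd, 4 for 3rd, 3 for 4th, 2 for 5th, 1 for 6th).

Proposal A: 6×3 + 7×3 + 8×3 + 9×6 + 10×6 + 8×1 + 9×2 + 7×6 = 245
Proposal B: 6×5 + 7×4 + 8×6 + 9×5 + 10×3 + 8×2 + 9×5 + 7×2 = 256
Proposal C: 6×1 + 7×5 + 8×5 + 9×1 + 10×2 + 8×4 + 9×4 + 7×4 = 206
Proposal D: 6×6 + 7×6 + 8×1 + 9×4 + 10×5 + 8×5 + 9×1 + 7×1 = 228
Proposal E: 6×2 + 7×1 + 8×2 + 9×3 + 10×4 + 8×3 + 9×6 + 7×3 = 201
Proposal F: 6×4 + 7×2 + 8×4 + 9×2 + 10×1 + 8×6 + 9×3 + 7×5 = 208

Proposal B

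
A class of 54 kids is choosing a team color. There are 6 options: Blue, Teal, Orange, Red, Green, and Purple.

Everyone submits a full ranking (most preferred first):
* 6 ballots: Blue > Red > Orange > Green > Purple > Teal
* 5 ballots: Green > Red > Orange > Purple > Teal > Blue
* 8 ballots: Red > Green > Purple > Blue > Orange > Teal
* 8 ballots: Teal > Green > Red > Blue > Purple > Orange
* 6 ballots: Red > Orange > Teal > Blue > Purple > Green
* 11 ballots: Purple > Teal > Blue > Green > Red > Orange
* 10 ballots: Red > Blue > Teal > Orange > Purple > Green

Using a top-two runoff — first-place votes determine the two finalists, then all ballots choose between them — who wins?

Red

Round 1 first-place votes: Blue 6, Teal 8, Orange 0, Red 24, Green 5, Purple 11. Red and Purple advance.
Runoff: Red is ranked above Purple on 43 ballots, Purple above Red on 11.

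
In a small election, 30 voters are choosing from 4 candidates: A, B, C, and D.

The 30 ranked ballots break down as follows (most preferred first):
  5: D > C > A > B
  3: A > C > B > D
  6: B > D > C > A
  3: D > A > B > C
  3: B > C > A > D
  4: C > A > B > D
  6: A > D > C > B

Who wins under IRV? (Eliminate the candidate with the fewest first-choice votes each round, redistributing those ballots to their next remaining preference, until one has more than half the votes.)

Round 1: A 9, B 9, C 4, D 8. C eliminated.
Round 2: A 13, B 9, D 8. D eliminated.
Round 3: A 21, B 9. A has a majority (≥16).

A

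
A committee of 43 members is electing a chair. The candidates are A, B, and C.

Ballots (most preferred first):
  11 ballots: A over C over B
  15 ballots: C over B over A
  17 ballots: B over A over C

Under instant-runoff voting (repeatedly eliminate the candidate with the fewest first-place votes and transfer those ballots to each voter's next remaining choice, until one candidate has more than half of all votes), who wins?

Round 1: A 11, B 17, C 15. A eliminated.
Round 2: B 17, C 26. C has a majority (≥22).

C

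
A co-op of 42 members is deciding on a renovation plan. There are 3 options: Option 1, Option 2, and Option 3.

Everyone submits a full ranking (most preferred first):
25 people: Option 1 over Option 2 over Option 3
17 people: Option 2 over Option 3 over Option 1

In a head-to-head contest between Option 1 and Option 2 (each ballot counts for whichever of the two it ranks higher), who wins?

Option 1

Option 1 is ranked above Option 2 on 25 ballots; Option 2 above Option 1 on 17.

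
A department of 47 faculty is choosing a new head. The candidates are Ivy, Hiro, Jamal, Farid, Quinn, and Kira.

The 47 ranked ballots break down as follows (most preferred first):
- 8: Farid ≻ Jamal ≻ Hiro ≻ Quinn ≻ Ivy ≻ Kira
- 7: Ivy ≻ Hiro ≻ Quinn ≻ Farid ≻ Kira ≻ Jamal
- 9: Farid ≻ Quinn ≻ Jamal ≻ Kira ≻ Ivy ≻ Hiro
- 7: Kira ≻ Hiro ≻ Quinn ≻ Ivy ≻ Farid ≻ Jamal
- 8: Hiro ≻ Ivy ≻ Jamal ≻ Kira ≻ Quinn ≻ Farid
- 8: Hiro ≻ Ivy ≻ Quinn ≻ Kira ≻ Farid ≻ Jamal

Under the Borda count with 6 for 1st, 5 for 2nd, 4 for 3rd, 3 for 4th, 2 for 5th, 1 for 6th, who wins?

Ivy: 8×2 + 7×6 + 9×2 + 7×3 + 8×5 + 8×5 = 177
Hiro: 8×4 + 7×5 + 9×1 + 7×5 + 8×6 + 8×6 = 207
Jamal: 8×5 + 7×1 + 9×4 + 7×1 + 8×4 + 8×1 = 130
Farid: 8×6 + 7×3 + 9×6 + 7×2 + 8×1 + 8×2 = 161
Quinn: 8×3 + 7×4 + 9×5 + 7×4 + 8×2 + 8×4 = 173
Kira: 8×1 + 7×2 + 9×3 + 7×6 + 8×3 + 8×3 = 139

Hiro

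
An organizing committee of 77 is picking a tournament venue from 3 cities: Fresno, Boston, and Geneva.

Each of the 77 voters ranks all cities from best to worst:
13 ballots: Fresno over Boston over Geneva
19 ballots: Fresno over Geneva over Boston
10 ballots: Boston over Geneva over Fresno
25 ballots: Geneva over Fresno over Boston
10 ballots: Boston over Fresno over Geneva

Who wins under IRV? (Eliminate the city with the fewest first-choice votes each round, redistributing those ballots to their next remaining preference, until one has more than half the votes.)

Fresno

Round 1: Fresno 32, Boston 20, Geneva 25. Boston eliminated.
Round 2: Fresno 42, Geneva 35. Fresno has a majority (≥39).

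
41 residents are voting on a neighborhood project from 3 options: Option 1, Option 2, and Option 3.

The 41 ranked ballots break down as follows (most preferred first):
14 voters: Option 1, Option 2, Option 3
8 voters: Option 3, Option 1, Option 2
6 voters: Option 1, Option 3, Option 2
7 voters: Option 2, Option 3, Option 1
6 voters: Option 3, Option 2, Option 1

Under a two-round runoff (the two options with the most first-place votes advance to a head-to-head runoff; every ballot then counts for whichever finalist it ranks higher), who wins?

Round 1 first-place votes: Option 1 20, Option 2 7, Option 3 14. Option 1 and Option 3 advance.
Runoff: Option 1 is ranked above Option 3 on 20 ballots, Option 3 above Option 1 on 21.

Option 3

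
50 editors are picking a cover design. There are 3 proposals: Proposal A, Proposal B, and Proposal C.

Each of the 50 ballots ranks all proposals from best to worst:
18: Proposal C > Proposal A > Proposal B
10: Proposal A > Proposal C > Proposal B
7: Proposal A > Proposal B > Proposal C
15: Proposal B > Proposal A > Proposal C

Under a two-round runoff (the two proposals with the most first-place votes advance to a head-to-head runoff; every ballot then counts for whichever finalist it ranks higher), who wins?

Round 1 first-place votes: Proposal A 17, Proposal B 15, Proposal C 18. Proposal C and Proposal A advance.
Runoff: Proposal C is ranked above Proposal A on 18 ballots, Proposal A above Proposal C on 32.

Proposal A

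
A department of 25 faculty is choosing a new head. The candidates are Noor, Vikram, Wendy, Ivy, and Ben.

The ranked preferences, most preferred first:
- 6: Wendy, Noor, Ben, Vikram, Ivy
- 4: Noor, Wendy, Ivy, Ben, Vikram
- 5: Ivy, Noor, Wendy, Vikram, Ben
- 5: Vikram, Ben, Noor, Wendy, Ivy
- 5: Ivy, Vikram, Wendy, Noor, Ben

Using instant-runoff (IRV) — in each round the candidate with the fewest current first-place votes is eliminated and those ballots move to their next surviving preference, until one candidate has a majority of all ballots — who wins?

Wendy

Round 1: Noor 4, Vikram 5, Wendy 6, Ivy 10, Ben 0. Ben eliminated.
Round 2: Noor 4, Vikram 5, Wendy 6, Ivy 10. Noor eliminated.
Round 3: Vikram 5, Wendy 10, Ivy 10. Vikram eliminated.
Round 4: Wendy 15, Ivy 10. Wendy has a majority (≥13).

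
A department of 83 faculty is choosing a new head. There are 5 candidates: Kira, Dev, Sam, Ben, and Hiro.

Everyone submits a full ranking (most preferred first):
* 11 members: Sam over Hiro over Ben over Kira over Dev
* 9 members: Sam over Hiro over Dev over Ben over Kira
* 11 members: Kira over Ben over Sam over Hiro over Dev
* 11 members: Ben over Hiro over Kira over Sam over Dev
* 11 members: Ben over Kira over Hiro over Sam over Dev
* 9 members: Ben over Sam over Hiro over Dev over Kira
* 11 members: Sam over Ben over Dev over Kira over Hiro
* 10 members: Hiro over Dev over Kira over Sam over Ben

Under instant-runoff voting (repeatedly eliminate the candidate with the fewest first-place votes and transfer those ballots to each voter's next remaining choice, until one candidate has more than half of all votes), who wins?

Ben

Round 1: Kira 11, Dev 0, Sam 31, Ben 31, Hiro 10. Dev eliminated.
Round 2: Kira 11, Sam 31, Ben 31, Hiro 10. Hiro eliminated.
Round 3: Kira 21, Sam 31, Ben 31. Kira eliminated.
Round 4: Sam 41, Ben 42. Ben has a majority (≥42).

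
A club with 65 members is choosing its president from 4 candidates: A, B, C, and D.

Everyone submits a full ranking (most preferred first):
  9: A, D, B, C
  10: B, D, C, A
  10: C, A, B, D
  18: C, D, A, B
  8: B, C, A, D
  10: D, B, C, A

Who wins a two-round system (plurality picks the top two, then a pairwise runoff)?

B

Round 1 first-place votes: A 9, B 18, C 28, D 10. C and B advance.
Runoff: C is ranked above B on 28 ballots, B above C on 37.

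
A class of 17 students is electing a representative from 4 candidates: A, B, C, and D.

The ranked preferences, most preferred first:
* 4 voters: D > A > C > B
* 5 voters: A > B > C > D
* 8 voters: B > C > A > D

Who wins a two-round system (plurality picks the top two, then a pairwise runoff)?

Round 1 first-place votes: A 5, B 8, C 0, D 4. B and A advance.
Runoff: B is ranked above A on 8 ballots, A above B on 9.

A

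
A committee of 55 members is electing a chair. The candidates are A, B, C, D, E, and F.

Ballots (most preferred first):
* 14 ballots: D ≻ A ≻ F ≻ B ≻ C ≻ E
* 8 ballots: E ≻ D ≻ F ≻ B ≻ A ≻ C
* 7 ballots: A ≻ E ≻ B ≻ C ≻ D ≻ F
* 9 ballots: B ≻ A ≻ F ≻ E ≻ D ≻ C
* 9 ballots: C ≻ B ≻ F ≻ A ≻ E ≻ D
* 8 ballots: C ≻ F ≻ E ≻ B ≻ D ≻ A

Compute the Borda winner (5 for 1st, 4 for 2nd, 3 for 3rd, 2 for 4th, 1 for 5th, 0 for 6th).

A: 14×4 + 8×1 + 7×5 + 9×4 + 9×2 + 8×0 = 153
B: 14×2 + 8×2 + 7×3 + 9×5 + 9×4 + 8×2 = 162
C: 14×1 + 8×0 + 7×2 + 9×0 + 9×5 + 8×5 = 113
D: 14×5 + 8×4 + 7×1 + 9×1 + 9×0 + 8×1 = 126
E: 14×0 + 8×5 + 7×4 + 9×2 + 9×1 + 8×3 = 119
F: 14×3 + 8×3 + 7×0 + 9×3 + 9×3 + 8×4 = 152

B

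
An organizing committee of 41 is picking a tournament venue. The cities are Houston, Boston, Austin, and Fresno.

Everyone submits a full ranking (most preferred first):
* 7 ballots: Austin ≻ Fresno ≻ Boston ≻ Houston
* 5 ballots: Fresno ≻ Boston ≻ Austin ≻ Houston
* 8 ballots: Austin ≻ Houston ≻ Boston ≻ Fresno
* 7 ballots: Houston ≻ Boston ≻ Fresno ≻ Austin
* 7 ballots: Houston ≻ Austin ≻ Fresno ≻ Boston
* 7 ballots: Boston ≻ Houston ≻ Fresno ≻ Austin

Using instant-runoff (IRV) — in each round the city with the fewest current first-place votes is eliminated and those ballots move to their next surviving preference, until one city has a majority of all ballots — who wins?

Round 1: Houston 14, Boston 7, Austin 15, Fresno 5. Fresno eliminated.
Round 2: Houston 14, Boston 12, Austin 15. Boston eliminated.
Round 3: Houston 21, Austin 20. Houston has a majority (≥21).

Houston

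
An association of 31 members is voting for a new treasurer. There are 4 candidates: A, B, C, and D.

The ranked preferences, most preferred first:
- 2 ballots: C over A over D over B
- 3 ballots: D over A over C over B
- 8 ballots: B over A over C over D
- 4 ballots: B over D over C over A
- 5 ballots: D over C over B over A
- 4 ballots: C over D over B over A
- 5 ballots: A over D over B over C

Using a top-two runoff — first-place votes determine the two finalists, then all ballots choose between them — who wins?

Round 1 first-place votes: A 5, B 12, C 6, D 8. B and D advance.
Runoff: B is ranked above D on 12 ballots, D above B on 19.

D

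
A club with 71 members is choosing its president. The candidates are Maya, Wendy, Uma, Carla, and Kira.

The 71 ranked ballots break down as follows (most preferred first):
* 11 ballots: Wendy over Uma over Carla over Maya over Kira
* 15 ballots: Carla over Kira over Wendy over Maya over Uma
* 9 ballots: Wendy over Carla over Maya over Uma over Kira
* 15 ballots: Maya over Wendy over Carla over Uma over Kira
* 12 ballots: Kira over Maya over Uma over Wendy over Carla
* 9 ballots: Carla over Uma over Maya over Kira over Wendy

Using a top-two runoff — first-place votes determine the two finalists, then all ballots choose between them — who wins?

Round 1 first-place votes: Maya 15, Wendy 20, Uma 0, Carla 24, Kira 12. Carla and Wendy advance.
Runoff: Carla is ranked above Wendy on 24 ballots, Wendy above Carla on 47.

Wendy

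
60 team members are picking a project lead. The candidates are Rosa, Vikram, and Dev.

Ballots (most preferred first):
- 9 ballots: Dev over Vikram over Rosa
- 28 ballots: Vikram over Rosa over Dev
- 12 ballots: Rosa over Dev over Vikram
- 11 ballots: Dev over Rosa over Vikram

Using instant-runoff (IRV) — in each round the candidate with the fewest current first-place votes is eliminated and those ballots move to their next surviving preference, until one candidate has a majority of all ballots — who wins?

Round 1: Rosa 12, Vikram 28, Dev 20. Rosa eliminated.
Round 2: Vikram 28, Dev 32. Dev has a majority (≥31).

Dev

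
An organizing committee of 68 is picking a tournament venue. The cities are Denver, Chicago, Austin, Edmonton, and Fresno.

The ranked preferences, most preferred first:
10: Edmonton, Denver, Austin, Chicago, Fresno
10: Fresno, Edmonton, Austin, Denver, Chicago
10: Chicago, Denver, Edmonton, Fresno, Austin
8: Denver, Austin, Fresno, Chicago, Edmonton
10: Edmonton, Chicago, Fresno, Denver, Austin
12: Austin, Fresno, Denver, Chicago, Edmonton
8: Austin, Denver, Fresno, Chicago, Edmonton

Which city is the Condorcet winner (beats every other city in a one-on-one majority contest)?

Denver

Denver vs Chicago: 48–20
Denver vs Austin: 38–30
Denver vs Edmonton: 38–30
Denver vs Fresno: 36–32
Denver beats every other city.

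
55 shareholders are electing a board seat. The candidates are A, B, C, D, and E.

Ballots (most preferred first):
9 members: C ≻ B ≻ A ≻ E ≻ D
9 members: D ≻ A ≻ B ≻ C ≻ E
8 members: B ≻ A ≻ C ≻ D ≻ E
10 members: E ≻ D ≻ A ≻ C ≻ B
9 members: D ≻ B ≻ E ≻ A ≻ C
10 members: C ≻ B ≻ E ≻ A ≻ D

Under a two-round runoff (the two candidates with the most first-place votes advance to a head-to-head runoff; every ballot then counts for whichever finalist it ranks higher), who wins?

Round 1 first-place votes: A 0, B 8, C 19, D 18, E 10. C and D advance.
Runoff: C is ranked above D on 27 ballots, D above C on 28.

D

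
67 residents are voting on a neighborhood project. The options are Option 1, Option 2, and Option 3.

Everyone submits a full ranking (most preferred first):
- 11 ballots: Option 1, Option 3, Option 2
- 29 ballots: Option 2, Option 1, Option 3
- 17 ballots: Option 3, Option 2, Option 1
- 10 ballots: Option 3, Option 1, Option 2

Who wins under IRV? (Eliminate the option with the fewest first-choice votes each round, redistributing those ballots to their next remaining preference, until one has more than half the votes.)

Round 1: Option 1 11, Option 2 29, Option 3 27. Option 1 eliminated.
Round 2: Option 2 29, Option 3 38. Option 3 has a majority (≥34).

Option 3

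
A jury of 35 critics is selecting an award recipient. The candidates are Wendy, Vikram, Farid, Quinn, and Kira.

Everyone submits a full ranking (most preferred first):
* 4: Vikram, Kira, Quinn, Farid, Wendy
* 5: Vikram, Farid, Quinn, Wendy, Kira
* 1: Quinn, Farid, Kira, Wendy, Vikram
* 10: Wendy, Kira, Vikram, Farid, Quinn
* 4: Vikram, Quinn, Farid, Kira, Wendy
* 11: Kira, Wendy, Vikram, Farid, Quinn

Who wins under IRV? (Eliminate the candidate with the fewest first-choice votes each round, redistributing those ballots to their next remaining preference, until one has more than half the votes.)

Kira

Round 1: Wendy 10, Vikram 13, Farid 0, Quinn 1, Kira 11. Farid eliminated.
Round 2: Wendy 10, Vikram 13, Quinn 1, Kira 11. Quinn eliminated.
Round 3: Wendy 10, Vikram 13, Kira 12. Wendy eliminated.
Round 4: Vikram 13, Kira 22. Kira has a majority (≥18).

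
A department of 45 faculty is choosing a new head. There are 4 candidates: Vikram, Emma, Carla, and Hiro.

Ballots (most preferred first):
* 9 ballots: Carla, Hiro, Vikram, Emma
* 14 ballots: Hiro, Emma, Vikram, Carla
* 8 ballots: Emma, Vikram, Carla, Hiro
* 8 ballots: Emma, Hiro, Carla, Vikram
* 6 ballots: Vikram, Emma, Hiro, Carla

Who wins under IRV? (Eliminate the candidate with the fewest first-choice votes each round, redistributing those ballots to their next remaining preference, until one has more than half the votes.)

Hiro

Round 1: Vikram 6, Emma 16, Carla 9, Hiro 14. Vikram eliminated.
Round 2: Emma 22, Carla 9, Hiro 14. Carla eliminated.
Round 3: Emma 22, Hiro 23. Hiro has a majority (≥23).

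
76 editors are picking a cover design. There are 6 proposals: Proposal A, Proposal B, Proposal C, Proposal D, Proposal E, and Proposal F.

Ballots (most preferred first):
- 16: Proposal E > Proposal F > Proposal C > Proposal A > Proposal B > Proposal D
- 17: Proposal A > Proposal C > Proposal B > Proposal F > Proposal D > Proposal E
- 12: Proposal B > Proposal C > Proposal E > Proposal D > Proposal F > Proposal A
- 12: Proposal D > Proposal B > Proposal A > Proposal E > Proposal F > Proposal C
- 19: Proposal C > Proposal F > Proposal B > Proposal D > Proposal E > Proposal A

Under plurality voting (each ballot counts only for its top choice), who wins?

Proposal C

First-place votes: Proposal A 17, Proposal B 12, Proposal C 19, Proposal D 12, Proposal E 16, Proposal F 0.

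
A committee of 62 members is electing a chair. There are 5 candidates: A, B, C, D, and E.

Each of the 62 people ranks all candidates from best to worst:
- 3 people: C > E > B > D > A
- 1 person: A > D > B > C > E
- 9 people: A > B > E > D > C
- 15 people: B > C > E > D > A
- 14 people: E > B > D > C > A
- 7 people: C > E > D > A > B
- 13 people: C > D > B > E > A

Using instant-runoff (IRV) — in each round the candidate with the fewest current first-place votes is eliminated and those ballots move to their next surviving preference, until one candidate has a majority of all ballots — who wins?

Round 1: A 10, B 15, C 23, D 0, E 14. D eliminated.
Round 2: A 10, B 15, C 23, E 14. A eliminated.
Round 3: B 25, C 23, E 14. E eliminated.
Round 4: B 39, C 23. B has a majority (≥32).

B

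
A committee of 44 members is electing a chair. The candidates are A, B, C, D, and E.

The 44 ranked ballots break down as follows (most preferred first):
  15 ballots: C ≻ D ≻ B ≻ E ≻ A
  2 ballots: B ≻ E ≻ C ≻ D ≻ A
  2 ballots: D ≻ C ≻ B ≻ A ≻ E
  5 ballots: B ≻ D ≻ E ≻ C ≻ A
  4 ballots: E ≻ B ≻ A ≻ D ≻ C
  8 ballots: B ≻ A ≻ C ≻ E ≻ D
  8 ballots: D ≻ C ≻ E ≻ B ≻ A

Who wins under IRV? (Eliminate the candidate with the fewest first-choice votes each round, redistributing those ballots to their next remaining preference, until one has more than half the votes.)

Round 1: A 0, B 15, C 15, D 10, E 4. A eliminated.
Round 2: B 15, C 15, D 10, E 4. E eliminated.
Round 3: B 19, C 15, D 10. D eliminated.
Round 4: B 19, C 25. C has a majority (≥23).

C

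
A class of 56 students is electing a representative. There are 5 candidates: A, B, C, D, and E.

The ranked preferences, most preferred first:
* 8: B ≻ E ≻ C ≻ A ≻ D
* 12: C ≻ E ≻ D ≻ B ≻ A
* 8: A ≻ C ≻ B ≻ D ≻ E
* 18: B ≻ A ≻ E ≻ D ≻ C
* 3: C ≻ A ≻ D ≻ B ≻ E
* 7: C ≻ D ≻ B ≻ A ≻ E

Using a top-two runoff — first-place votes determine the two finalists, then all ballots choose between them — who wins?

Round 1 first-place votes: A 8, B 26, C 22, D 0, E 0. B and C advance.
Runoff: B is ranked above C on 26 ballots, C above B on 30.

C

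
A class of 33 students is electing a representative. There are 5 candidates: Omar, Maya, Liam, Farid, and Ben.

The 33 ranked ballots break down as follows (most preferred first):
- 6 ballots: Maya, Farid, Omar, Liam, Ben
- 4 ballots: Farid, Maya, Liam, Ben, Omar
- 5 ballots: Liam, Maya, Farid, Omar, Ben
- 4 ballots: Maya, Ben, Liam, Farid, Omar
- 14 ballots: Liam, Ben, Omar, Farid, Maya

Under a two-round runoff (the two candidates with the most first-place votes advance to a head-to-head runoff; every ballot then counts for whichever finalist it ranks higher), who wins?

Liam

Round 1 first-place votes: Omar 0, Maya 10, Liam 19, Farid 4, Ben 0. Liam and Maya advance.
Runoff: Liam is ranked above Maya on 19 ballots, Maya above Liam on 14.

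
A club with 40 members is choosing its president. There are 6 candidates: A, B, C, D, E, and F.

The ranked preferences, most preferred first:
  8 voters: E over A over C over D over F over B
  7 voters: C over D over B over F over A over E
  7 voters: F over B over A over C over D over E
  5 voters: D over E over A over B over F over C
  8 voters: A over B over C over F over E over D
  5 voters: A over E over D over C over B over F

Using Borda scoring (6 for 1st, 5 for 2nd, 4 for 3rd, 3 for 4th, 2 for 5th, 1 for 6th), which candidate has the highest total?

A: 8×5 + 7×2 + 7×4 + 5×4 + 8×6 + 5×6 = 180
B: 8×1 + 7×4 + 7×5 + 5×3 + 8×5 + 5×2 = 136
C: 8×4 + 7×6 + 7×3 + 5×1 + 8×4 + 5×3 = 147
D: 8×3 + 7×5 + 7×2 + 5×6 + 8×1 + 5×4 = 131
E: 8×6 + 7×1 + 7×1 + 5×5 + 8×2 + 5×5 = 128
F: 8×2 + 7×3 + 7×6 + 5×2 + 8×3 + 5×1 = 118

A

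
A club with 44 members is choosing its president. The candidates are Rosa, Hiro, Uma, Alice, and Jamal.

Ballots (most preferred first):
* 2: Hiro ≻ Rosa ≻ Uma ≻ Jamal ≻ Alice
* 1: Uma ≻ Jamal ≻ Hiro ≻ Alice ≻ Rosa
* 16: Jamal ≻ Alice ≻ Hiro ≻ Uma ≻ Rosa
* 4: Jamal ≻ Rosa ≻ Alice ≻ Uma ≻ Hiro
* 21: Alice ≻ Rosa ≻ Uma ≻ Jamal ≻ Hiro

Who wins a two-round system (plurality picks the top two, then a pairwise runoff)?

Round 1 first-place votes: Rosa 0, Hiro 2, Uma 1, Alice 21, Jamal 20. Alice and Jamal advance.
Runoff: Alice is ranked above Jamal on 21 ballots, Jamal above Alice on 23.

Jamal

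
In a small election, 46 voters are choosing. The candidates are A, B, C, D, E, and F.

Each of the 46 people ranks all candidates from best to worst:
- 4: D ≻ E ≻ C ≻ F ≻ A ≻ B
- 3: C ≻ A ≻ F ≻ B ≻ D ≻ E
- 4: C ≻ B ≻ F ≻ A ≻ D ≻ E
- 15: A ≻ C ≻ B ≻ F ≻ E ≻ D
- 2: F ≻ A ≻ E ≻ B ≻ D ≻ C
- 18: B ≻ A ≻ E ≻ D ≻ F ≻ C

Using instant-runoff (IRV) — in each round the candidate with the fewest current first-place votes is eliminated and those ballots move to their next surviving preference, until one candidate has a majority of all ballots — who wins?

A

Round 1: A 15, B 18, C 7, D 4, E 0, F 2. E eliminated.
Round 2: A 15, B 18, C 7, D 4, F 2. F eliminated.
Round 3: A 17, B 18, C 7, D 4. D eliminated.
Round 4: A 17, B 18, C 11. C eliminated.
Round 5: A 24, B 22. A has a majority (≥24).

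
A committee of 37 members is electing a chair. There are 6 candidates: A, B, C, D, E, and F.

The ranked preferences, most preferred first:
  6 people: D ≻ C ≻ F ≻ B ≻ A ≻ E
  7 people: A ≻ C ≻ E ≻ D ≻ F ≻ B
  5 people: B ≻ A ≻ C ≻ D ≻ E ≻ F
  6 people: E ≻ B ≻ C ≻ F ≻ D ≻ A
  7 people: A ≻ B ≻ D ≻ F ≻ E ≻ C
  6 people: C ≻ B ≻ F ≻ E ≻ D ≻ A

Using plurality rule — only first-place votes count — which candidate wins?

First-place votes: A 14, B 5, C 6, D 6, E 6, F 0.

A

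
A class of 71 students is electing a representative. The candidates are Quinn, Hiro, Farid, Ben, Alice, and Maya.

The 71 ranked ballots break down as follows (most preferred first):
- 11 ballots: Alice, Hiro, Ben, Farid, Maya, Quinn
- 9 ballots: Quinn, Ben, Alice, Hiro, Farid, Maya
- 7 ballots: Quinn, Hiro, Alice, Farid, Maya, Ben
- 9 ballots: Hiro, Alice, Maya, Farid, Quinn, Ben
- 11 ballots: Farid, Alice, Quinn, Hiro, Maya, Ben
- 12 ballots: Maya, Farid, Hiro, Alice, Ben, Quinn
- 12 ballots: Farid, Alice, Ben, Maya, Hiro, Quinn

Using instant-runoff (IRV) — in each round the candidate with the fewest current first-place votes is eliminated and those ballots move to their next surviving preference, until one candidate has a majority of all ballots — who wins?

Alice

Round 1: Quinn 16, Hiro 9, Farid 23, Ben 0, Alice 11, Maya 12. Ben eliminated.
Round 2: Quinn 16, Hiro 9, Farid 23, Alice 11, Maya 12. Hiro eliminated.
Round 3: Quinn 16, Farid 23, Alice 20, Maya 12. Maya eliminated.
Round 4: Quinn 16, Farid 35, Alice 20. Quinn eliminated.
Round 5: Farid 35, Alice 36. Alice has a majority (≥36).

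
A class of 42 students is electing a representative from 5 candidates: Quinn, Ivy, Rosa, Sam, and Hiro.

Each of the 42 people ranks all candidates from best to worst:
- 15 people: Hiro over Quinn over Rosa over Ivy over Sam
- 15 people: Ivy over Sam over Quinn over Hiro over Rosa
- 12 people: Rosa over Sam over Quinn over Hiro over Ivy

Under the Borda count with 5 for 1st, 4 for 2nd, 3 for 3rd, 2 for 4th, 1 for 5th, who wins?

Quinn: 15×4 + 15×3 + 12×3 = 141
Ivy: 15×2 + 15×5 + 12×1 = 117
Rosa: 15×3 + 15×1 + 12×5 = 120
Sam: 15×1 + 15×4 + 12×4 = 123
Hiro: 15×5 + 15×2 + 12×2 = 129

Quinn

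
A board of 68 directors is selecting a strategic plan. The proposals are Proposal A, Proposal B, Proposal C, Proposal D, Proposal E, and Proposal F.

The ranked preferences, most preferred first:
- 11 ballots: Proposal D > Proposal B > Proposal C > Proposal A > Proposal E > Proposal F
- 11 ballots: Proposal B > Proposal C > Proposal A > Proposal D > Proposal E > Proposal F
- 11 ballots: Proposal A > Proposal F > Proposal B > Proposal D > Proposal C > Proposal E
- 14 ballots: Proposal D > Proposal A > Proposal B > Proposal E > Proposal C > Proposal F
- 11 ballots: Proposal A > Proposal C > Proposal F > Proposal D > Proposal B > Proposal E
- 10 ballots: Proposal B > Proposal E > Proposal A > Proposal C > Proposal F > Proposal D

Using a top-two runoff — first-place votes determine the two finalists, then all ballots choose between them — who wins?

Round 1 first-place votes: Proposal A 22, Proposal B 21, Proposal C 0, Proposal D 25, Proposal E 0, Proposal F 0. Proposal D and Proposal A advance.
Runoff: Proposal D is ranked above Proposal A on 25 ballots, Proposal A above Proposal D on 43.

Proposal A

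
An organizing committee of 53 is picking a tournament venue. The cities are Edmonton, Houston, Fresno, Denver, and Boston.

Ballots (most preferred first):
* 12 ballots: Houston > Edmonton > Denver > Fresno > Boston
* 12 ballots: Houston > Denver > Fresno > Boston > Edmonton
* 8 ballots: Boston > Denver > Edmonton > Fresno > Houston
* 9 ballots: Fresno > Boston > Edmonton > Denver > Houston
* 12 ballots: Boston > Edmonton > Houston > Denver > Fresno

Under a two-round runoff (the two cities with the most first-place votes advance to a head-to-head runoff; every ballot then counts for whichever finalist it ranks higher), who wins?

Boston

Round 1 first-place votes: Edmonton 0, Houston 24, Fresno 9, Denver 0, Boston 20. Houston and Boston advance.
Runoff: Houston is ranked above Boston on 24 ballots, Boston above Houston on 29.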